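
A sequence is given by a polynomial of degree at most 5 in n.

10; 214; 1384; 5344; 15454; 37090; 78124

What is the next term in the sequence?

204  1170  3960  10110  21636  41034
966  2790  6150  11526  19398
1824  3360  5376  7872
1536  2016  2496
480  480
Fifth differences constant at 480.
2496 + 480 = 2976;  7872 + 2976 = 10848;  19398 + 10848 = 30246;  41034 + 30246 = 71280;  78124 + 71280 = 149404

149404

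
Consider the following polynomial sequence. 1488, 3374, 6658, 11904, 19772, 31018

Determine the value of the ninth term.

94024

D1: 1886, 3284, 5246, 7868, 11246
D2: 1398, 1962, 2622, 3378
D3: 564, 660, 756
D4: 96, 96
Constant fourth difference = 96, so extend:
756 + 96 = 852;  3378 + 852 = 4230;  11246 + 4230 = 15476;  31018 + 15476 = 46494
852 + 96 = 948;  4230 + 948 = 5178;  15476 + 5178 = 20654;  46494 + 20654 = 67148
948 + 96 = 1044;  5178 + 1044 = 6222;  20654 + 6222 = 26876;  67148 + 26876 = 94024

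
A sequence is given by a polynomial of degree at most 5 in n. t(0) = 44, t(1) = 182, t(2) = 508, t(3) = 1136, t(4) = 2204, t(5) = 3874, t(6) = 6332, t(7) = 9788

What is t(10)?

28604

First differences: 138, 326, 628, 1068, 1670, 2458, 3456
Second differences: 188, 302, 440, 602, 788, 998
Third differences: 114, 138, 162, 186, 210
Fourth differences: 24, 24, 24, 24
Fourth differences constant at 24.
210 + 24 = 234;  998 + 234 = 1232;  3456 + 1232 = 4688;  9788 + 4688 = 14476
234 + 24 = 258;  1232 + 258 = 1490;  4688 + 1490 = 6178;  14476 + 6178 = 20654
258 + 24 = 282;  1490 + 282 = 1772;  6178 + 1772 = 7950;  20654 + 7950 = 28604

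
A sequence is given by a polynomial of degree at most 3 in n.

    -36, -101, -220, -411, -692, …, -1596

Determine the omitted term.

-1081

Using the first 5 terms:
-65, -119, -191, -281
-54, -72, -90
-18, -18
Constant third difference = -18.
Extend forward: -90 − 18 = -108;  -281 − 108 = -389;  -692 − 389 = -1081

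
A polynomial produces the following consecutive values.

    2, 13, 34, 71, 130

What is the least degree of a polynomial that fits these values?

Δ: 11, 21, 37, 59
Δ²: 10, 16, 22
Δ³: 6, 6
The third differences are constant, so the polynomial has degree 3.

3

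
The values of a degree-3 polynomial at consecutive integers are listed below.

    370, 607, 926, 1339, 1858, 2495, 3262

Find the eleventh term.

237 , 319 , 413 , 519 , 637 , 767
82 , 94 , 106 , 118 , 130
12 , 12 , 12 , 12
Constant third difference = 12, so extend:
130 + 12 = 142;  767 + 142 = 909;  3262 + 909 = 4171
142 + 12 = 154;  909 + 154 = 1063;  4171 + 1063 = 5234
154 + 12 = 166;  1063 + 166 = 1229;  5234 + 1229 = 6463
166 + 12 = 178;  1229 + 178 = 1407;  6463 + 1407 = 7870

7870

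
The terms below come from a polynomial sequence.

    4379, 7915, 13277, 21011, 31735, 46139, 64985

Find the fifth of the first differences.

Δ: 3536, 5362, 7734, 10724, 14404, 18846
Δ²: 1826, 2372, 2990, 3680, 4442
Δ³: 546, 618, 690, 762
Δ⁴: 72, 72, 72

14404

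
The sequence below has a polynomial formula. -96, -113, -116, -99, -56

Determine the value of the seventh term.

D1: -17, -3, 17, 43
D2: 14, 20, 26
D3: 6, 6
Third differences constant at 6.
26 + 6 = 32;  43 + 32 = 75;  -56 + 75 = 19
32 + 6 = 38;  75 + 38 = 113;  19 + 113 = 132

132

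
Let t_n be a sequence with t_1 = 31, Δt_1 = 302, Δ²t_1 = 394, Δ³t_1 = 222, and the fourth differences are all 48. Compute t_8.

19869

Build the table forward from the leading diagonal:
Δ⁴: 48, 48, 48, 48, 48, 48, 48, 48
Δ³: 222, 270, 318, 366, 414, 462, 510, 558
Δ²: 394, 616, 886, 1204, 1570, 1984, 2446, 2956
Δ: 302, 696, 1312, 2198, 3402, 4972, 6956, 9402
t: 31, 333, 1029, 2341, 4539, 7941, 12913, 19869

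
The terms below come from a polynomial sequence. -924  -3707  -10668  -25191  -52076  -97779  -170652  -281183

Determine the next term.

D1: -2783, -6961, -14523, -26885, -45703, -72873, -110531
D2: -4178, -7562, -12362, -18818, -27170, -37658
D3: -3384, -4800, -6456, -8352, -10488
D4: -1416, -1656, -1896, -2136
D5: -240, -240, -240
Constant fifth difference = -240, so extend:
-2136 − 240 = -2376;  -10488 − 2376 = -12864;  -37658 − 12864 = -50522;  -110531 − 50522 = -161053;  -281183 − 161053 = -442236

-442236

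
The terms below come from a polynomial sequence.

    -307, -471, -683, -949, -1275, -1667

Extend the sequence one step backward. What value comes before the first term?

-185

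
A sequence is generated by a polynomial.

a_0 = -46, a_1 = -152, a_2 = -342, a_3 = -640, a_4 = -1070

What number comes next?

First differences: -106, -190, -298, -430
Second differences: -84, -108, -132
Third differences: -24, -24
Third differences constant at -24.
-132 − 24 = -156;  -430 − 156 = -586;  -1070 − 586 = -1656

-1656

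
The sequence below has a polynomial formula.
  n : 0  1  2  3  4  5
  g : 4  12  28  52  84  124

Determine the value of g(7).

D1: 8, 16, 24, 32, 40
D2: 8, 8, 8, 8
Constant second difference = 8, so extend:
40 + 8 = 48;  124 + 48 = 172
48 + 8 = 56;  172 + 56 = 228

228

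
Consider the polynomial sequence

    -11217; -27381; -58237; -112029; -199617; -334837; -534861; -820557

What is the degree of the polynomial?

5

Δ: -16164, -30856, -53792, -87588, -135220, -200024, -285696
Δ²: -14692, -22936, -33796, -47632, -64804, -85672
Δ³: -8244, -10860, -13836, -17172, -20868
Δ⁴: -2616, -2976, -3336, -3696
Δ⁵: -360, -360, -360
The fifth differences are constant, so the polynomial has degree 5.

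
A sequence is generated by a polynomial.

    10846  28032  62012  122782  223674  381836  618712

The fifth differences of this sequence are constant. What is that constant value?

D1: 17186, 33980, 60770, 100892, 158162, 236876
D2: 16794, 26790, 40122, 57270, 78714
D3: 9996, 13332, 17148, 21444
D4: 3336, 3816, 4296
D5: 480, 480

480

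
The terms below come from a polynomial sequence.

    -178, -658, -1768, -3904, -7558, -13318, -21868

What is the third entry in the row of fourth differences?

-96

Δ: -480, -1110, -2136, -3654, -5760, -8550
Δ²: -630, -1026, -1518, -2106, -2790
Δ³: -396, -492, -588, -684
Δ⁴: -96, -96, -96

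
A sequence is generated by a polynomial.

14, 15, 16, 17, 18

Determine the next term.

First differences: 1 , 1 , 1 , 1
Constant first difference = 1, so extend:
18 + 1 = 19

19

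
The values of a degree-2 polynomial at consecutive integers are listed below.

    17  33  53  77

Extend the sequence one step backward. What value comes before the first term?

First differences: 16, 20, 24
Second differences: 4, 4
The second differences are constant at 4.
Work back: 16 − 4 = 12;  17 − 12 = 5

5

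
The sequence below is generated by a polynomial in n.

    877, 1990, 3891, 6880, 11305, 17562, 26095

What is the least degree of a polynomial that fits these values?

4

1113, 1901, 2989, 4425, 6257, 8533
788, 1088, 1436, 1832, 2276
300, 348, 396, 444
48, 48, 48
The fourth differences are constant, so the polynomial has degree 4.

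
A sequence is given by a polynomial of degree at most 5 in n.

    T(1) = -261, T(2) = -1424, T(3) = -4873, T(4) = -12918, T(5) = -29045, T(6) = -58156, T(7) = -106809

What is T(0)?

-10

First differences: -1163, -3449, -8045, -16127, -29111, -48653
Second differences: -2286, -4596, -8082, -12984, -19542
Third differences: -2310, -3486, -4902, -6558
Fourth differences: -1176, -1416, -1656
Fifth differences: -240, -240
The fifth differences are constant at -240.
Work back: -1176 + 240 = -936;  -2310 + 936 = -1374;  -2286 + 1374 = -912;  -1163 + 912 = -251;  -261 + 251 = -10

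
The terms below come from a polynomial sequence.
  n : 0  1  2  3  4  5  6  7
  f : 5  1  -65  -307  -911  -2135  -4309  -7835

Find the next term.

-13187

Δ: -4, -66, -242, -604, -1224, -2174, -3526
Δ²: -62, -176, -362, -620, -950, -1352
Δ³: -114, -186, -258, -330, -402
Δ⁴: -72, -72, -72, -72
Fourth differences constant at -72.
-402 − 72 = -474;  -1352 − 474 = -1826;  -3526 − 1826 = -5352;  -7835 − 5352 = -13187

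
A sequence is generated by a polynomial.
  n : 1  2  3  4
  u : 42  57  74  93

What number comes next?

114

First differences: 15  17  19
Second differences: 2  2
The second differences are constant (2).
19 + 2 = 21;  93 + 21 = 114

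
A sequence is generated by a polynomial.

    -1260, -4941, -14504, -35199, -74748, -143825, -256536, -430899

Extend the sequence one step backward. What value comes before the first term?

First differences: -3681  -9563  -20695  -39549  -69077  -112711  -174363
Second differences: -5882  -11132  -18854  -29528  -43634  -61652
Third differences: -5250  -7722  -10674  -14106  -18018
Fourth differences: -2472  -2952  -3432  -3912
Fifth differences: -480  -480  -480
The fifth differences are constant at -480.
Work back: -2472 + 480 = -1992;  -5250 + 1992 = -3258;  -5882 + 3258 = -2624;  -3681 + 2624 = -1057;  -1260 + 1057 = -203

-203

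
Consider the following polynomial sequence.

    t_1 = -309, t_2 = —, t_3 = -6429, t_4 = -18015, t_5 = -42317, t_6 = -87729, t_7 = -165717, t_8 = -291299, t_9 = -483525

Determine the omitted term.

Using the last 7 terms:
Δ: -11586, -24302, -45412, -77988, -125582, -192226
Δ²: -12716, -21110, -32576, -47594, -66644
Δ³: -8394, -11466, -15018, -19050
Δ⁴: -3072, -3552, -4032
Δ⁵: -480, -480
Constant fifth difference = -480.
Extend backward: -3072 + 480 = -2592;  -8394 + 2592 = -5802;  -12716 + 5802 = -6914;  -11586 + 6914 = -4672;  -6429 + 4672 = -1757

-1757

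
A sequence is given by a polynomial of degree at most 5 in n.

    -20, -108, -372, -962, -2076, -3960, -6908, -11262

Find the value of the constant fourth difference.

Δ: -88, -264, -590, -1114, -1884, -2948, -4354
Δ²: -176, -326, -524, -770, -1064, -1406
Δ³: -150, -198, -246, -294, -342
Δ⁴: -48, -48, -48, -48

-48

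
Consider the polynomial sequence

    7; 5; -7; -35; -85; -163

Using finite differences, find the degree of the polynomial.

3

D1: -2, -12, -28, -50, -78
D2: -10, -16, -22, -28
D3: -6, -6, -6
The third differences are constant, so the polynomial has degree 3.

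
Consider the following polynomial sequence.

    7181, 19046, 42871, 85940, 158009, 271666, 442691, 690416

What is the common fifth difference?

Δ: 11865, 23825, 43069, 72069, 113657, 171025, 247725
Δ²: 11960, 19244, 29000, 41588, 57368, 76700
Δ³: 7284, 9756, 12588, 15780, 19332
Δ⁴: 2472, 2832, 3192, 3552
Δ⁵: 360, 360, 360

360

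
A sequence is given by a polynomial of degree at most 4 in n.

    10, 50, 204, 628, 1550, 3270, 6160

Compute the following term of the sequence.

First differences: 40 , 154 , 424 , 922 , 1720 , 2890
Second differences: 114 , 270 , 498 , 798 , 1170
Third differences: 156 , 228 , 300 , 372
Fourth differences: 72 , 72 , 72
Fourth differences constant at 72.
372 + 72 = 444;  1170 + 444 = 1614;  2890 + 1614 = 4504;  6160 + 4504 = 10664

10664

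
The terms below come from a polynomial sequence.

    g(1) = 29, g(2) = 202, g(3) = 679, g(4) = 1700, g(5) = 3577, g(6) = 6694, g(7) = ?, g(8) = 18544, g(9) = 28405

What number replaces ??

Using the first 6 terms:
173, 477, 1021, 1877, 3117
304, 544, 856, 1240
240, 312, 384
72, 72
Constant fourth difference = 72.
Extend forward: 384 + 72 = 456;  1240 + 456 = 1696;  3117 + 1696 = 4813;  6694 + 4813 = 11507

11507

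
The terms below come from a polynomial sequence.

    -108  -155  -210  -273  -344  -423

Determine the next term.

-510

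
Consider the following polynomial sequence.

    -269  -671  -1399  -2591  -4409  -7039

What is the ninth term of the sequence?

-22021

D1: -402, -728, -1192, -1818, -2630
D2: -326, -464, -626, -812
D3: -138, -162, -186
D4: -24, -24
Constant fourth difference = -24, so extend:
-186 − 24 = -210;  -812 − 210 = -1022;  -2630 − 1022 = -3652;  -7039 − 3652 = -10691
-210 − 24 = -234;  -1022 − 234 = -1256;  -3652 − 1256 = -4908;  -10691 − 4908 = -15599
-234 − 24 = -258;  -1256 − 258 = -1514;  -4908 − 1514 = -6422;  -15599 − 6422 = -22021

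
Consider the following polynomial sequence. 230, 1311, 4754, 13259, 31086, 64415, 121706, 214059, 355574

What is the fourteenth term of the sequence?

D1: 1081  3443  8505  17827  33329  57291  92353  141515
D2: 2362  5062  9322  15502  23962  35062  49162
D3: 2700  4260  6180  8460  11100  14100
D4: 1560  1920  2280  2640  3000
D5: 360  360  360  360
Constant fifth difference = 360, so extend:
3000 + 360 = 3360;  14100 + 3360 = 17460;  49162 + 17460 = 66622;  141515 + 66622 = 208137;  355574 + 208137 = 563711
3360 + 360 = 3720;  17460 + 3720 = 21180;  66622 + 21180 = 87802;  208137 + 87802 = 295939;  563711 + 295939 = 859650
3720 + 360 = 4080;  21180 + 4080 = 25260;  87802 + 25260 = 113062;  295939 + 113062 = 409001;  859650 + 409001 = 1268651
4080 + 360 = 4440;  25260 + 4440 = 29700;  113062 + 29700 = 142762;  409001 + 142762 = 551763;  1268651 + 551763 = 1820414
4440 + 360 = 4800;  29700 + 4800 = 34500;  142762 + 34500 = 177262;  551763 + 177262 = 729025;  1820414 + 729025 = 2549439

2549439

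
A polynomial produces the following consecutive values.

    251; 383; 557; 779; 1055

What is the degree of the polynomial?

3

D1: 132, 174, 222, 276
D2: 42, 48, 54
D3: 6, 6
The third differences are constant, so the polynomial has degree 3.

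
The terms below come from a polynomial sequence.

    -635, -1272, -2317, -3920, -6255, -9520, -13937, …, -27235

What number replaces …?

-19752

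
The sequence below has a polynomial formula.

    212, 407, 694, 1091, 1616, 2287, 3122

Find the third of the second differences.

First differences: 195, 287, 397, 525, 671, 835
Second differences: 92, 110, 128, 146, 164
Third differences: 18, 18, 18, 18

128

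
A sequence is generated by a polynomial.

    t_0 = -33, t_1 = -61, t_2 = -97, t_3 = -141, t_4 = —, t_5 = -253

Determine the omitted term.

-193

Using the first 4 terms:
-28  -36  -44
-8  -8
Constant second difference = -8.
Extend forward: -44 − 8 = -52;  -141 − 52 = -193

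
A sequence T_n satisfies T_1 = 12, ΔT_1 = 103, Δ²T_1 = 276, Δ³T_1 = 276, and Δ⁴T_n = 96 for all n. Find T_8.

19549

Build the table forward from the leading diagonal:
Fourth differences: 96  96  96  96  96  96  96  96
Third differences: 276  372  468  564  660  756  852  948
Second differences: 276  552  924  1392  1956  2616  3372  4224
First differences: 103  379  931  1855  3247  5203  7819  11191
T: 12  115  494  1425  3280  6527  11730  19549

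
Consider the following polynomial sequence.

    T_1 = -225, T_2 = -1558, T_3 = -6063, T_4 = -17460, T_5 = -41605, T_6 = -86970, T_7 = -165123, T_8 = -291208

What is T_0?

0

Δ: -1333  -4505  -11397  -24145  -45365  -78153  -126085
Δ²: -3172  -6892  -12748  -21220  -32788  -47932
Δ³: -3720  -5856  -8472  -11568  -15144
Δ⁴: -2136  -2616  -3096  -3576
Δ⁵: -480  -480  -480
The fifth differences are constant at -480.
Work back: -2136 + 480 = -1656;  -3720 + 1656 = -2064;  -3172 + 2064 = -1108;  -1333 + 1108 = -225;  -225 + 225 = 0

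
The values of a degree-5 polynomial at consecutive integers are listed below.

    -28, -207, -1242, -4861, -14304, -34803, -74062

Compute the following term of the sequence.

Δ: -179, -1035, -3619, -9443, -20499, -39259
Δ²: -856, -2584, -5824, -11056, -18760
Δ³: -1728, -3240, -5232, -7704
Δ⁴: -1512, -1992, -2472
Δ⁵: -480, -480
Constant fifth difference = -480, so extend:
-2472 − 480 = -2952;  -7704 − 2952 = -10656;  -18760 − 10656 = -29416;  -39259 − 29416 = -68675;  -74062 − 68675 = -142737

-142737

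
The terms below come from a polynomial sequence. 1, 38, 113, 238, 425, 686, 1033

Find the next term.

1478

First differences: 37  75  125  187  261  347
Second differences: 38  50  62  74  86
Third differences: 12  12  12  12
The third differences are constant (12).
86 + 12 = 98;  347 + 98 = 445;  1033 + 445 = 1478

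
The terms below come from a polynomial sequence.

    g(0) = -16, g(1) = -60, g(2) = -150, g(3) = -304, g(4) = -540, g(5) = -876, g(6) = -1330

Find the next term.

-1920

D1: -44 , -90 , -154 , -236 , -336 , -454
D2: -46 , -64 , -82 , -100 , -118
D3: -18 , -18 , -18 , -18
The third differences are constant (-18).
-118 − 18 = -136;  -454 − 136 = -590;  -1330 − 590 = -1920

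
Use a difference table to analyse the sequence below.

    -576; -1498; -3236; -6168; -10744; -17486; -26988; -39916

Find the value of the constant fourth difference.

-72

Δ: -922, -1738, -2932, -4576, -6742, -9502, -12928
Δ²: -816, -1194, -1644, -2166, -2760, -3426
Δ³: -378, -450, -522, -594, -666
Δ⁴: -72, -72, -72, -72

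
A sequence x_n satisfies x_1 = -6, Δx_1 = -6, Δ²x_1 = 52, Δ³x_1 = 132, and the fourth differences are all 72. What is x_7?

4458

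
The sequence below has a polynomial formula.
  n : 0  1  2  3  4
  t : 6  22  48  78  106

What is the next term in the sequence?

16  26  30  28
10  4  -2
-6  -6
Constant third difference = -6, so extend:
-2 − 6 = -8;  28 − 8 = 20;  106 + 20 = 126

126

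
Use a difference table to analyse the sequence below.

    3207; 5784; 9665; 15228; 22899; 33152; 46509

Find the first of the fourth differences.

48

Δ: 2577, 3881, 5563, 7671, 10253, 13357
Δ²: 1304, 1682, 2108, 2582, 3104
Δ³: 378, 426, 474, 522
Δ⁴: 48, 48, 48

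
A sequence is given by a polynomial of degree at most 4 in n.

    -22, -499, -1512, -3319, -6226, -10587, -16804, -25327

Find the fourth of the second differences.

D1: -477, -1013, -1807, -2907, -4361, -6217, -8523
D2: -536, -794, -1100, -1454, -1856, -2306
D3: -258, -306, -354, -402, -450
D4: -48, -48, -48, -48

-1454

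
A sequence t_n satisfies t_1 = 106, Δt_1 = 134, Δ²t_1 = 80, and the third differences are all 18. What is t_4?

Build the table forward from the leading diagonal:
Δ³: 18  18  18  18
Δ²: 80  98  116  134
Δ: 134  214  312  428
t: 106  240  454  766

766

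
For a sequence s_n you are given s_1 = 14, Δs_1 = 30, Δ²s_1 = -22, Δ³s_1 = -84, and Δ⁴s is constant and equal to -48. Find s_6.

-1136

Build the table forward from the leading diagonal:
D4: -48  -48  -48  -48  -48  -48
D3: -84  -132  -180  -228  -276  -324
D2: -22  -106  -238  -418  -646  -922
D1: 30  8  -98  -336  -754  -1400
s: 14  44  52  -46  -382  -1136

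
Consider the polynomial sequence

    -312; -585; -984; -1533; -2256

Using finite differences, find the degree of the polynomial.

3

D1: -273, -399, -549, -723
D2: -126, -150, -174
D3: -24, -24
The third differences are constant, so the polynomial has degree 3.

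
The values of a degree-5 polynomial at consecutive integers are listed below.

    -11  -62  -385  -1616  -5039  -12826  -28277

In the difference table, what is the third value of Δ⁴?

First differences: -51, -323, -1231, -3423, -7787, -15451
Second differences: -272, -908, -2192, -4364, -7664
Third differences: -636, -1284, -2172, -3300
Fourth differences: -648, -888, -1128
Fifth differences: -240, -240

-1128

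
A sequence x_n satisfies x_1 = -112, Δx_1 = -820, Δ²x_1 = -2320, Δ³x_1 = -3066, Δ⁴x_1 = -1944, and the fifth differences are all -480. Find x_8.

Build the table forward from the leading diagonal:
D5: -480  -480  -480  -480  -480  -480  -480  -480
D4: -1944  -2424  -2904  -3384  -3864  -4344  -4824  -5304
D3: -3066  -5010  -7434  -10338  -13722  -17586  -21930  -26754
D2: -2320  -5386  -10396  -17830  -28168  -41890  -59476  -81406
D1: -820  -3140  -8526  -18922  -36752  -64920  -106810  -166286
x: -112  -932  -4072  -12598  -31520  -68272  -133192  -240002

-240002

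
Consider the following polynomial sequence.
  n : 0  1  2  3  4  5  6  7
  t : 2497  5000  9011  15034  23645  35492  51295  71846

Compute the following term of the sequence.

98009

Δ: 2503  4011  6023  8611  11847  15803  20551
Δ²: 1508  2012  2588  3236  3956  4748
Δ³: 504  576  648  720  792
Δ⁴: 72  72  72  72
The fourth differences are constant (72).
792 + 72 = 864;  4748 + 864 = 5612;  20551 + 5612 = 26163;  71846 + 26163 = 98009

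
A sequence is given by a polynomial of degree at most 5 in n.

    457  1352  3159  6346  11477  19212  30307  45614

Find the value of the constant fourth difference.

96

Δ: 895, 1807, 3187, 5131, 7735, 11095, 15307
Δ²: 912, 1380, 1944, 2604, 3360, 4212
Δ³: 468, 564, 660, 756, 852
Δ⁴: 96, 96, 96, 96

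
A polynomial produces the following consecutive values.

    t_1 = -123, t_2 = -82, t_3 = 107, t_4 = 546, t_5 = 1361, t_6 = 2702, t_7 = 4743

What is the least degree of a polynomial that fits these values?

D1: 41, 189, 439, 815, 1341, 2041
D2: 148, 250, 376, 526, 700
D3: 102, 126, 150, 174
D4: 24, 24, 24
The fourth differences are constant, so the polynomial has degree 4.

4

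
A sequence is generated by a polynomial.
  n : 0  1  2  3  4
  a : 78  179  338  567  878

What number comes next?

1283

101, 159, 229, 311
58, 70, 82
12, 12
The third differences are constant (12).
82 + 12 = 94;  311 + 94 = 405;  878 + 405 = 1283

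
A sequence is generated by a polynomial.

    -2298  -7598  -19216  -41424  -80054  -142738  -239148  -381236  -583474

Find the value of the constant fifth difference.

Δ: -5300, -11618, -22208, -38630, -62684, -96410, -142088, -202238
Δ²: -6318, -10590, -16422, -24054, -33726, -45678, -60150
Δ³: -4272, -5832, -7632, -9672, -11952, -14472
Δ⁴: -1560, -1800, -2040, -2280, -2520
Δ⁵: -240, -240, -240, -240

-240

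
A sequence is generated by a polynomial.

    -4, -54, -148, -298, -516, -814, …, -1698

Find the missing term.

Using the first 6 terms:
Δ: -50  -94  -150  -218  -298
Δ²: -44  -56  -68  -80
Δ³: -12  -12  -12
Constant third difference = -12.
Extend forward: -80 − 12 = -92;  -298 − 92 = -390;  -814 − 390 = -1204

-1204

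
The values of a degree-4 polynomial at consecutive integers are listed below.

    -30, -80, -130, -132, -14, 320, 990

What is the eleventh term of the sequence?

10270

-50 , -50 , -2 , 118 , 334 , 670
0 , 48 , 120 , 216 , 336
48 , 72 , 96 , 120
24 , 24 , 24
The fourth differences are constant (24).
120 + 24 = 144;  336 + 144 = 480;  670 + 480 = 1150;  990 + 1150 = 2140
144 + 24 = 168;  480 + 168 = 648;  1150 + 648 = 1798;  2140 + 1798 = 3938
168 + 24 = 192;  648 + 192 = 840;  1798 + 840 = 2638;  3938 + 2638 = 6576
192 + 24 = 216;  840 + 216 = 1056;  2638 + 1056 = 3694;  6576 + 3694 = 10270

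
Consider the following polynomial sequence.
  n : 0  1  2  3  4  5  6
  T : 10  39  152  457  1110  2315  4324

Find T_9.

D1: 29 , 113 , 305 , 653 , 1205 , 2009
D2: 84 , 192 , 348 , 552 , 804
D3: 108 , 156 , 204 , 252
D4: 48 , 48 , 48
Constant fourth difference = 48, so extend:
252 + 48 = 300;  804 + 300 = 1104;  2009 + 1104 = 3113;  4324 + 3113 = 7437
300 + 48 = 348;  1104 + 348 = 1452;  3113 + 1452 = 4565;  7437 + 4565 = 12002
348 + 48 = 396;  1452 + 396 = 1848;  4565 + 1848 = 6413;  12002 + 6413 = 18415

18415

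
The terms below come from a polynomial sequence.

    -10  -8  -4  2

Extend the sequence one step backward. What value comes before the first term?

-10

2  4  6
2  2
The second differences are constant at 2.
Work back: 2 − 2 = 0;  -10 + 0 = -10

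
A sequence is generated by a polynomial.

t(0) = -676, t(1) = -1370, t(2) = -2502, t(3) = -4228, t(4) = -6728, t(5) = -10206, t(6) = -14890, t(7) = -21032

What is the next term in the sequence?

-28908

D1: -694, -1132, -1726, -2500, -3478, -4684, -6142
D2: -438, -594, -774, -978, -1206, -1458
D3: -156, -180, -204, -228, -252
D4: -24, -24, -24, -24
Fourth differences constant at -24.
-252 − 24 = -276;  -1458 − 276 = -1734;  -6142 − 1734 = -7876;  -21032 − 7876 = -28908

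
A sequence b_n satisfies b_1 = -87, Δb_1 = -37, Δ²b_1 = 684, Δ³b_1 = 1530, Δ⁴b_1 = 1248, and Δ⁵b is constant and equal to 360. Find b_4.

Build the table forward from the leading diagonal:
Fifth differences: 360, 360, 360, 360
Fourth differences: 1248, 1608, 1968, 2328
Third differences: 1530, 2778, 4386, 6354
Second differences: 684, 2214, 4992, 9378
First differences: -37, 647, 2861, 7853
b: -87, -124, 523, 3384

3384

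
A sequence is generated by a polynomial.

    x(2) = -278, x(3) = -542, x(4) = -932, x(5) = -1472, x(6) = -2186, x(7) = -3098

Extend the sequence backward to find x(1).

D1: -264, -390, -540, -714, -912
D2: -126, -150, -174, -198
D3: -24, -24, -24
The third differences are constant at -24.
Work back: -126 + 24 = -102;  -264 + 102 = -162;  -278 + 162 = -116

-116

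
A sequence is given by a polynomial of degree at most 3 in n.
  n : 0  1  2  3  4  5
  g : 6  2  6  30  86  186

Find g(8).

870

First differences: -4 , 4 , 24 , 56 , 100
Second differences: 8 , 20 , 32 , 44
Third differences: 12 , 12 , 12
Constant third difference = 12, so extend:
44 + 12 = 56;  100 + 56 = 156;  186 + 156 = 342
56 + 12 = 68;  156 + 68 = 224;  342 + 224 = 566
68 + 12 = 80;  224 + 80 = 304;  566 + 304 = 870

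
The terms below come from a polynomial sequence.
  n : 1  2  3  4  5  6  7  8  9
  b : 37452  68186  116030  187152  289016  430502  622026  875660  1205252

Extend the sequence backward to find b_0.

D1: 30734, 47844, 71122, 101864, 141486, 191524, 253634, 329592
D2: 17110, 23278, 30742, 39622, 50038, 62110, 75958
D3: 6168, 7464, 8880, 10416, 12072, 13848
D4: 1296, 1416, 1536, 1656, 1776
D5: 120, 120, 120, 120
The fifth differences are constant at 120.
Work back: 1296 − 120 = 1176;  6168 − 1176 = 4992;  17110 − 4992 = 12118;  30734 − 12118 = 18616;  37452 − 18616 = 18836

18836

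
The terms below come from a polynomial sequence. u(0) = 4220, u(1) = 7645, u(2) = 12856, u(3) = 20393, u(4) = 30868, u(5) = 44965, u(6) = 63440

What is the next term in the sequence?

87121

D1: 3425 , 5211 , 7537 , 10475 , 14097 , 18475
D2: 1786 , 2326 , 2938 , 3622 , 4378
D3: 540 , 612 , 684 , 756
D4: 72 , 72 , 72
The fourth differences are constant (72).
756 + 72 = 828;  4378 + 828 = 5206;  18475 + 5206 = 23681;  63440 + 23681 = 87121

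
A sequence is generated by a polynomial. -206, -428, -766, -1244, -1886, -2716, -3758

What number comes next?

-5036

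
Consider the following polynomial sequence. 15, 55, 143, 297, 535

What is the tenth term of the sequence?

D1: 40 , 88 , 154 , 238
D2: 48 , 66 , 84
D3: 18 , 18
Constant third difference = 18, so extend:
84 + 18 = 102;  238 + 102 = 340;  535 + 340 = 875
102 + 18 = 120;  340 + 120 = 460;  875 + 460 = 1335
120 + 18 = 138;  460 + 138 = 598;  1335 + 598 = 1933
138 + 18 = 156;  598 + 156 = 754;  1933 + 754 = 2687
156 + 18 = 174;  754 + 174 = 928;  2687 + 928 = 3615

3615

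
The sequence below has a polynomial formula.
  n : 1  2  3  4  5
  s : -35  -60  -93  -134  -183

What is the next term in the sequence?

-240

First differences: -25  -33  -41  -49
Second differences: -8  -8  -8
Constant second difference = -8, so extend:
-49 − 8 = -57;  -183 − 57 = -240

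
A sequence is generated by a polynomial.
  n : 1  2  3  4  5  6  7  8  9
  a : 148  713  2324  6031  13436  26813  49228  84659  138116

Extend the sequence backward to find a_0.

11

First differences: 565  1611  3707  7405  13377  22415  35431  53457
Second differences: 1046  2096  3698  5972  9038  13016  18026
Third differences: 1050  1602  2274  3066  3978  5010
Fourth differences: 552  672  792  912  1032
Fifth differences: 120  120  120  120
The fifth differences are constant at 120.
Work back: 552 − 120 = 432;  1050 − 432 = 618;  1046 − 618 = 428;  565 − 428 = 137;  148 − 137 = 11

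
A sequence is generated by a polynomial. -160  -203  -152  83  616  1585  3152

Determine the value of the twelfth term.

27307

D1: -43, 51, 235, 533, 969, 1567
D2: 94, 184, 298, 436, 598
D3: 90, 114, 138, 162
D4: 24, 24, 24
Fourth differences constant at 24.
162 + 24 = 186;  598 + 186 = 784;  1567 + 784 = 2351;  3152 + 2351 = 5503
186 + 24 = 210;  784 + 210 = 994;  2351 + 994 = 3345;  5503 + 3345 = 8848
210 + 24 = 234;  994 + 234 = 1228;  3345 + 1228 = 4573;  8848 + 4573 = 13421
234 + 24 = 258;  1228 + 258 = 1486;  4573 + 1486 = 6059;  13421 + 6059 = 19480
258 + 24 = 282;  1486 + 282 = 1768;  6059 + 1768 = 7827;  19480 + 7827 = 27307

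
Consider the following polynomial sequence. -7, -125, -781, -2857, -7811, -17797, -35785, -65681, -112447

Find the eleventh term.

-118 , -656 , -2076 , -4954 , -9986 , -17988 , -29896 , -46766
-538 , -1420 , -2878 , -5032 , -8002 , -11908 , -16870
-882 , -1458 , -2154 , -2970 , -3906 , -4962
-576 , -696 , -816 , -936 , -1056
-120 , -120 , -120 , -120
Fifth differences constant at -120.
-1056 − 120 = -1176;  -4962 − 1176 = -6138;  -16870 − 6138 = -23008;  -46766 − 23008 = -69774;  -112447 − 69774 = -182221
-1176 − 120 = -1296;  -6138 − 1296 = -7434;  -23008 − 7434 = -30442;  -69774 − 30442 = -100216;  -182221 − 100216 = -282437

-282437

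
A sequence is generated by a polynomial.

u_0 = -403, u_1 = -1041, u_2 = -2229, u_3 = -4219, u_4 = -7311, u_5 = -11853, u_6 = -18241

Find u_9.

-53161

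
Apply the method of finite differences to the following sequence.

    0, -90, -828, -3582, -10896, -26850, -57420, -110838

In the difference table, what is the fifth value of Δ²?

-14616

D1: -90, -738, -2754, -7314, -15954, -30570, -53418
D2: -648, -2016, -4560, -8640, -14616, -22848
D3: -1368, -2544, -4080, -5976, -8232
D4: -1176, -1536, -1896, -2256
D5: -360, -360, -360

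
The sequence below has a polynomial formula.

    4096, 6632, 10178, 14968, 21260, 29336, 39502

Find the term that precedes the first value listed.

Δ: 2536, 3546, 4790, 6292, 8076, 10166
Δ²: 1010, 1244, 1502, 1784, 2090
Δ³: 234, 258, 282, 306
Δ⁴: 24, 24, 24
The fourth differences are constant at 24.
Work back: 234 − 24 = 210;  1010 − 210 = 800;  2536 − 800 = 1736;  4096 − 1736 = 2360

2360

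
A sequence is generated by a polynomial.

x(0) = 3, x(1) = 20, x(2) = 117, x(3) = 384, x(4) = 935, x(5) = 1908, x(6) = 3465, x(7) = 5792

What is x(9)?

D1: 17 , 97 , 267 , 551 , 973 , 1557 , 2327
D2: 80 , 170 , 284 , 422 , 584 , 770
D3: 90 , 114 , 138 , 162 , 186
D4: 24 , 24 , 24 , 24
Constant fourth difference = 24, so extend:
186 + 24 = 210;  770 + 210 = 980;  2327 + 980 = 3307;  5792 + 3307 = 9099
210 + 24 = 234;  980 + 234 = 1214;  3307 + 1214 = 4521;  9099 + 4521 = 13620

13620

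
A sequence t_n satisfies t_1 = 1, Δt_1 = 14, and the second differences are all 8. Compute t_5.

105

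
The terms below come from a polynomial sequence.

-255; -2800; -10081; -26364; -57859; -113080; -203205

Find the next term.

-342436

First differences: -2545, -7281, -16283, -31495, -55221, -90125
Second differences: -4736, -9002, -15212, -23726, -34904
Third differences: -4266, -6210, -8514, -11178
Fourth differences: -1944, -2304, -2664
Fifth differences: -360, -360
Constant fifth difference = -360, so extend:
-2664 − 360 = -3024;  -11178 − 3024 = -14202;  -34904 − 14202 = -49106;  -90125 − 49106 = -139231;  -203205 − 139231 = -342436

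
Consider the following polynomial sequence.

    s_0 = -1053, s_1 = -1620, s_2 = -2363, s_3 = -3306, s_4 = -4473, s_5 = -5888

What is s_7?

Δ: -567, -743, -943, -1167, -1415
Δ²: -176, -200, -224, -248
Δ³: -24, -24, -24
The third differences are constant (-24).
-248 − 24 = -272;  -1415 − 272 = -1687;  -5888 − 1687 = -7575
-272 − 24 = -296;  -1687 − 296 = -1983;  -7575 − 1983 = -9558

-9558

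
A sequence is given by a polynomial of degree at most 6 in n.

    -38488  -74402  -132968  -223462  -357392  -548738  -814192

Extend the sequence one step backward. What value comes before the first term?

-35914, -58566, -90494, -133930, -191346, -265454
-22652, -31928, -43436, -57416, -74108
-9276, -11508, -13980, -16692
-2232, -2472, -2712
-240, -240
The fifth differences are constant at -240.
Work back: -2232 + 240 = -1992;  -9276 + 1992 = -7284;  -22652 + 7284 = -15368;  -35914 + 15368 = -20546;  -38488 + 20546 = -17942

-17942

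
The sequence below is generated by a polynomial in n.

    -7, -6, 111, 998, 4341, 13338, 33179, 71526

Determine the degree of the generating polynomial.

5

First differences: 1, 117, 887, 3343, 8997, 19841, 38347
Second differences: 116, 770, 2456, 5654, 10844, 18506
Third differences: 654, 1686, 3198, 5190, 7662
Fourth differences: 1032, 1512, 1992, 2472
Fifth differences: 480, 480, 480
The fifth differences are constant, so the polynomial has degree 5.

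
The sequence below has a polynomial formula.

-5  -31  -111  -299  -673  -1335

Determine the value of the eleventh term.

-14215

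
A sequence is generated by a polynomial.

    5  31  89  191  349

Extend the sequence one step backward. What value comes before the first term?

-1

Δ: 26  58  102  158
Δ²: 32  44  56
Δ³: 12  12
The third differences are constant at 12.
Work back: 32 − 12 = 20;  26 − 20 = 6;  5 − 6 = -1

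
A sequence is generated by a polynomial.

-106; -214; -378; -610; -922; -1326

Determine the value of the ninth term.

-3210

Δ: -108, -164, -232, -312, -404
Δ²: -56, -68, -80, -92
Δ³: -12, -12, -12
Constant third difference = -12, so extend:
-92 − 12 = -104;  -404 − 104 = -508;  -1326 − 508 = -1834
-104 − 12 = -116;  -508 − 116 = -624;  -1834 − 624 = -2458
-116 − 12 = -128;  -624 − 128 = -752;  -2458 − 752 = -3210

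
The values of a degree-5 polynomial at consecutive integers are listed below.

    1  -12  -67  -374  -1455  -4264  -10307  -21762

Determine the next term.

D1: -13, -55, -307, -1081, -2809, -6043, -11455
D2: -42, -252, -774, -1728, -3234, -5412
D3: -210, -522, -954, -1506, -2178
D4: -312, -432, -552, -672
D5: -120, -120, -120
The fifth differences are constant (-120).
-672 − 120 = -792;  -2178 − 792 = -2970;  -5412 − 2970 = -8382;  -11455 − 8382 = -19837;  -21762 − 19837 = -41599

-41599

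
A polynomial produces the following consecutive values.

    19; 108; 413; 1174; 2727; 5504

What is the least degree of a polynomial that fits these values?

4

Δ: 89, 305, 761, 1553, 2777
Δ²: 216, 456, 792, 1224
Δ³: 240, 336, 432
Δ⁴: 96, 96
The fourth differences are constant, so the polynomial has degree 4.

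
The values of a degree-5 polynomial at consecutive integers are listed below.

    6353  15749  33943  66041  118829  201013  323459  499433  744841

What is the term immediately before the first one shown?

2089

D1: 9396  18194  32098  52788  82184  122446  175974  245408
D2: 8798  13904  20690  29396  40262  53528  69434
D3: 5106  6786  8706  10866  13266  15906
D4: 1680  1920  2160  2400  2640
D5: 240  240  240  240
The fifth differences are constant at 240.
Work back: 1680 − 240 = 1440;  5106 − 1440 = 3666;  8798 − 3666 = 5132;  9396 − 5132 = 4264;  6353 − 4264 = 2089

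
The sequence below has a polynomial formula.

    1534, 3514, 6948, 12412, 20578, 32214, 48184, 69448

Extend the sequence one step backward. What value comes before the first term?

1980  3434  5464  8166  11636  15970  21264
1454  2030  2702  3470  4334  5294
576  672  768  864  960
96  96  96  96
The fourth differences are constant at 96.
Work back: 576 − 96 = 480;  1454 − 480 = 974;  1980 − 974 = 1006;  1534 − 1006 = 528

528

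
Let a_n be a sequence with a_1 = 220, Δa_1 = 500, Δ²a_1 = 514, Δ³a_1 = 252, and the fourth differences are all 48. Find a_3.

1734

Build the table forward from the leading diagonal:
Fourth differences: 48, 48, 48
Third differences: 252, 300, 348
Second differences: 514, 766, 1066
First differences: 500, 1014, 1780
a: 220, 720, 1734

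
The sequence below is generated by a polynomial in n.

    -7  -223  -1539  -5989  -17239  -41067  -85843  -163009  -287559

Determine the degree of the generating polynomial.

D1: -216, -1316, -4450, -11250, -23828, -44776, -77166, -124550
D2: -1100, -3134, -6800, -12578, -20948, -32390, -47384
D3: -2034, -3666, -5778, -8370, -11442, -14994
D4: -1632, -2112, -2592, -3072, -3552
D5: -480, -480, -480, -480
The fifth differences are constant, so the polynomial has degree 5.

5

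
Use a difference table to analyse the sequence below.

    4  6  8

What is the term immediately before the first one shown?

2, 2
The first differences are constant at 2.
Work back: 4 − 2 = 2

2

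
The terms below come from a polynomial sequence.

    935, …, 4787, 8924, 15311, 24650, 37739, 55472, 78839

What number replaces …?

2294

Using the last 7 terms:
4137  6387  9339  13089  17733  23367
2250  2952  3750  4644  5634
702  798  894  990
96  96  96
Constant fourth difference = 96.
Extend backward: 702 − 96 = 606;  2250 − 606 = 1644;  4137 − 1644 = 2493;  4787 − 2493 = 2294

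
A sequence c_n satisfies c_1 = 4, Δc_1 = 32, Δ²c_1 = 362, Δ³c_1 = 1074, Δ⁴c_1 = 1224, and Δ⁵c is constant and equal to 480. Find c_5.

7824

Build the table forward from the leading diagonal:
Δ⁵: 480  480  480  480  480
Δ⁴: 1224  1704  2184  2664  3144
Δ³: 1074  2298  4002  6186  8850
Δ²: 362  1436  3734  7736  13922
Δ: 32  394  1830  5564  13300
c: 4  36  430  2260  7824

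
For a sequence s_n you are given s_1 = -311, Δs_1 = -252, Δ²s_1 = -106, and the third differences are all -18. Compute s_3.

-921

Build the table forward from the leading diagonal:
D3: -18  -18  -18
D2: -106  -124  -142
D1: -252  -358  -482
s: -311  -563  -921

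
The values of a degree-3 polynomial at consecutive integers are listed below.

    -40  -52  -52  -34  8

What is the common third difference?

Δ: -12, 0, 18, 42
Δ²: 12, 18, 24
Δ³: 6, 6

6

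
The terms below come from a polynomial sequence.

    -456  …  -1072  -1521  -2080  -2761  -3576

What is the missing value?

Using the last 5 terms:
First differences: -449  -559  -681  -815
Second differences: -110  -122  -134
Third differences: -12  -12
Constant third difference = -12.
Extend backward: -110 + 12 = -98;  -449 + 98 = -351;  -1072 + 351 = -721

-721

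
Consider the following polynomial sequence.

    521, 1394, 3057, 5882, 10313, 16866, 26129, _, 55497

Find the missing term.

38762

Using the first 7 terms:
First differences: 873, 1663, 2825, 4431, 6553, 9263
Second differences: 790, 1162, 1606, 2122, 2710
Third differences: 372, 444, 516, 588
Fourth differences: 72, 72, 72
Constant fourth difference = 72.
Extend forward: 588 + 72 = 660;  2710 + 660 = 3370;  9263 + 3370 = 12633;  26129 + 12633 = 38762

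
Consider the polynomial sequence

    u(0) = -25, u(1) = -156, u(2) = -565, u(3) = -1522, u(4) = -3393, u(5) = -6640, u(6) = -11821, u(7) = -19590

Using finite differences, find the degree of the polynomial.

Δ: -131, -409, -957, -1871, -3247, -5181, -7769
Δ²: -278, -548, -914, -1376, -1934, -2588
Δ³: -270, -366, -462, -558, -654
Δ⁴: -96, -96, -96, -96
The fourth differences are constant, so the polynomial has degree 4.

4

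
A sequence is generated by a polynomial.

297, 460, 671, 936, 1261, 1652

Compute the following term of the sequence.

2115

D1: 163  211  265  325  391
D2: 48  54  60  66
D3: 6  6  6
The third differences are constant (6).
66 + 6 = 72;  391 + 72 = 463;  1652 + 463 = 2115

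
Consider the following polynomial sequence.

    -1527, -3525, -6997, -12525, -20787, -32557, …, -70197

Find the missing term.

Using the first 6 terms:
First differences: -1998, -3472, -5528, -8262, -11770
Second differences: -1474, -2056, -2734, -3508
Third differences: -582, -678, -774
Fourth differences: -96, -96
Constant fourth difference = -96.
Extend forward: -774 − 96 = -870;  -3508 − 870 = -4378;  -11770 − 4378 = -16148;  -32557 − 16148 = -48705

-48705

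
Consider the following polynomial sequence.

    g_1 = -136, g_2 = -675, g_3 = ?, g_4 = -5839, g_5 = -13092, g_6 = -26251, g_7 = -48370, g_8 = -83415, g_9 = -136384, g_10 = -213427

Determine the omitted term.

Using the last 7 terms:
-7253  -13159  -22119  -35045  -52969  -77043
-5906  -8960  -12926  -17924  -24074
-3054  -3966  -4998  -6150
-912  -1032  -1152
-120  -120
Constant fifth difference = -120.
Extend backward: -912 + 120 = -792;  -3054 + 792 = -2262;  -5906 + 2262 = -3644;  -7253 + 3644 = -3609;  -5839 + 3609 = -2230

-2230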